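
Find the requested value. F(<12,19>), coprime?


gcd(12,19)=1 => F=ab-a-b=12*19-12-19=228-31=197


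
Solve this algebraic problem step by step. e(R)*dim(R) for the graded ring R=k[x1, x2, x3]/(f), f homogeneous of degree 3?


e(R)=deg(f)=3, dim(R)=3-1=2
e*dim=3*2=6


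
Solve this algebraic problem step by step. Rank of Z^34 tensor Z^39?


rank(M(x)N) = rank(M)*rank(N)
34*39 = 1326


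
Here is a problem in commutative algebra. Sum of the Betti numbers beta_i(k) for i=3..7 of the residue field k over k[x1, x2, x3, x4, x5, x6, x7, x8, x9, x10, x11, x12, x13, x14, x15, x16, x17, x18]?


Koszul resolution: beta_i(k)=C(n,i), n=18
C(18,3)=816, C(18,4)=3060, C(18,5)=8568, C(18,6)=18564, C(18,7)=31824
Sum=62832


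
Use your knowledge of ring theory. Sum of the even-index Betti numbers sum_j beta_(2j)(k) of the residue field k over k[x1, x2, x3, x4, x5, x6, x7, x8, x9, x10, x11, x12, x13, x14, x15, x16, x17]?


Koszul resolution: beta_i(k)=C(n,i), n=17
sum_even C(17,i) = 2^(n-1) = 2^16 = 65536


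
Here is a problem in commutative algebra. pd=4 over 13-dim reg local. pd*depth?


pd+depth=13
depth=13-4=9
pd*depth=4*9=36


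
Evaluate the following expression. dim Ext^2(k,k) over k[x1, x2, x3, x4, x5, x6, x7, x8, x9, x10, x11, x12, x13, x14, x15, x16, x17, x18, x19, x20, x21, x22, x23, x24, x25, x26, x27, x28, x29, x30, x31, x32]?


C(n,i)=C(32,2)=496


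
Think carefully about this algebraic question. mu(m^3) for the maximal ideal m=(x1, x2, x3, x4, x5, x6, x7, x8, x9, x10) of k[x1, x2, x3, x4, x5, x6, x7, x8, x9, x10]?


Graded Nakayama: mu(m^d) = dim_k (m^d/m^(d+1)) = #degree-3 monomials in 10 vars
C(n+d-1,d)=C(12,3)=220


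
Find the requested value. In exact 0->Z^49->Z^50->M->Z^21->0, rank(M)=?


Alt sum=0:
(-1)^0*49 + (-1)^1*50 + (-1)^2*? + (-1)^3*21=0
rank(M)=22


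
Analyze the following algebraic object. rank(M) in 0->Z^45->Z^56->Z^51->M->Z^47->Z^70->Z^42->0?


Alt sum=0:
(-1)^0*45 + (-1)^1*56 + (-1)^2*51 + (-1)^3*? + (-1)^4*47 + (-1)^5*70 + (-1)^6*42=0
rank(M)=59


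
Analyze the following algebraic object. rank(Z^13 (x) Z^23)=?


rank(M(x)N) = rank(M)*rank(N)
13*23 = 299


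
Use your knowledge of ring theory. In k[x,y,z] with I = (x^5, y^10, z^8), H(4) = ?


Need i<5, j<10, k<8 with i+j+k=4.
For each i, j ranges over max(0,4-i-7)..min(9,4-i):
  i=0: j in [0,4] -> 5
  i=1: j in [0,3] -> 4
  i=2: j in [0,2] -> 3
  i=3: j in [0,1] -> 2
  i=4: j in [0,0] -> 1
H(4) = 5+4+3+2+1 = 15


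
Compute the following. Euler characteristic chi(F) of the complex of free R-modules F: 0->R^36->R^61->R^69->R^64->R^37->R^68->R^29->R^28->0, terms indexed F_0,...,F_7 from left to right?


chi = sum (-1)^i * rank:
(-1)^0*36=36
(-1)^1*61=-61
(-1)^2*69=69
(-1)^3*64=-64
(-1)^4*37=37
(-1)^5*68=-68
(-1)^6*29=29
(-1)^7*28=-28
chi=-50


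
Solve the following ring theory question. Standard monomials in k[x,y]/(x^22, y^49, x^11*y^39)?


k[x,y]/I, I = (x^22, y^49, x^11*y^39)
Rect: 22x49=1078. Corner: (22-11)x(49-39)=110.
dim = 1078-110 = 968


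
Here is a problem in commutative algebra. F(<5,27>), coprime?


gcd(5,27)=1 => F=ab-a-b=5*27-5-27=135-32=103


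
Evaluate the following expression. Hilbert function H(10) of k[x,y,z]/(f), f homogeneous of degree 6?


C(12,2)-C(6,2)=66-15=51


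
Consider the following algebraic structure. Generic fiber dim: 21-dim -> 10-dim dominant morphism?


dim(fiber)=dim(X)-dim(Y)=21-10=11


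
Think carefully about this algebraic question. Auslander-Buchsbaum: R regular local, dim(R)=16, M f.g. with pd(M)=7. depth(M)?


pd+depth=depth(R)=16
depth=16-7=9


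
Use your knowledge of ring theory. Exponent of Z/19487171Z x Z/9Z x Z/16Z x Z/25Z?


Exponent = lcm of the cyclic orders; pairwise coprime => product.
11^7*3^2*2^4*5^2=19487171*9*16*25=70153815600


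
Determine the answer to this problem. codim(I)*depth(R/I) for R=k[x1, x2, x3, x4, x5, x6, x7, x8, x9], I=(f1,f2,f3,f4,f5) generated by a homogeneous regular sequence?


codim=5, depth=dim(R/I)=9-5=4
Product=5*4=20


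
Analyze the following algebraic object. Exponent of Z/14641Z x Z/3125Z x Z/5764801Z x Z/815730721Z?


Exponent = lcm of the cyclic orders; pairwise coprime => product.
11^4*5^5*7^8*13^8=14641*3125*5764801*815730721=215155226775420059253125


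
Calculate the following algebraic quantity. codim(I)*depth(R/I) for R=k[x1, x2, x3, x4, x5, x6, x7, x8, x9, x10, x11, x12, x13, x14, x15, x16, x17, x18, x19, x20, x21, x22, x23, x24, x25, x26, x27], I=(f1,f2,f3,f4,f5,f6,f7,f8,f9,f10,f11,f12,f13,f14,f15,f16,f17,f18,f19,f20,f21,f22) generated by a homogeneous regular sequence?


codim=22, depth=dim(R/I)=27-22=5
Product=22*5=110


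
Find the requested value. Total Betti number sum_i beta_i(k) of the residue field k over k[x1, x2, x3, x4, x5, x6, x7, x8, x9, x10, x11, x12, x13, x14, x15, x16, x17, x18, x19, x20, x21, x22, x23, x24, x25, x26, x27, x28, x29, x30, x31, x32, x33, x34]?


Koszul resolution: beta_i(k)=C(n,i), n=34
sum_i C(34,i) = 2^34 = 17179869184


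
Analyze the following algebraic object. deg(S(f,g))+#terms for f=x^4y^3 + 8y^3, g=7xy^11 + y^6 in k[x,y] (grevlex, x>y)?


LT(f)=x^4y^3, LT(g)=7xy^11
lcm(LM)=x^4y^11
S(f,g) (scaled by 7 to clear denominators) = 7y^8*f - x^3*g = 56y^11 - x^3y^6
2 terms, deg 11.
11+2=13


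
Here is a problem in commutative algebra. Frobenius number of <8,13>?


gcd(8,13)=1 => F=ab-a-b=8*13-8-13=104-21=83


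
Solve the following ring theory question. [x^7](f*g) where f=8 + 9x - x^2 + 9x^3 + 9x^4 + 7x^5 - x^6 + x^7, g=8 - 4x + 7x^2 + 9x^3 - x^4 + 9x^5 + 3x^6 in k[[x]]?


[x^7] = sum a_i*b_j, i+j=7
  9*3=27
  -1*9=-9
  9*-1=-9
  9*9=81
  7*7=49
  -1*-4=4
  1*8=8
Sum=151


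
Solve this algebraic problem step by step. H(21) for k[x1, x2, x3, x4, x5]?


C(d+n-1,n-1)=C(25,4)=12650


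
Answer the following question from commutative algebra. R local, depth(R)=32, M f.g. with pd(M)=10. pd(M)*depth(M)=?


pd+depth=32
depth=32-10=22
pd*depth=10*22=220


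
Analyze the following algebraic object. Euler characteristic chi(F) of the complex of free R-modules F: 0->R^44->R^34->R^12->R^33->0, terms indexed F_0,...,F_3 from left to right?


chi = sum (-1)^i * rank:
(-1)^0*44=44
(-1)^1*34=-34
(-1)^2*12=12
(-1)^3*33=-33
chi=-11


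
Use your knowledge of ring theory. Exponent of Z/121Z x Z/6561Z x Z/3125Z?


Exponent = lcm of the cyclic orders; pairwise coprime => product.
11^2*3^8*5^5=121*6561*3125=2480878125


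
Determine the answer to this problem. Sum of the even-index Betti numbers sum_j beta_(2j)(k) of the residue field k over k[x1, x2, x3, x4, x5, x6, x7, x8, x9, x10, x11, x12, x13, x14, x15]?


Koszul resolution: beta_i(k)=C(n,i), n=15
sum_even C(15,i) = 2^(n-1) = 2^14 = 16384


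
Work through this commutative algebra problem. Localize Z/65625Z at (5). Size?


5-primary part: 65625=5^5*21
Size=5^5=3125


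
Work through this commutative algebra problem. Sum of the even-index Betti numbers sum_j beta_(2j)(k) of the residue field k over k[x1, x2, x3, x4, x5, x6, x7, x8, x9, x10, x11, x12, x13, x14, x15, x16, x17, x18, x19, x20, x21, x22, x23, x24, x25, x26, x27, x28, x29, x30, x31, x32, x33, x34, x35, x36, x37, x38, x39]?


Koszul resolution: beta_i(k)=C(n,i), n=39
sum_even C(39,i) = 2^(n-1) = 2^38 = 274877906944


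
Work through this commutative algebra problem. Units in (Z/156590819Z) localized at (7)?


Local ring = Z/117649Z.
phi(117649) = 7^5*(7-1) = 100842


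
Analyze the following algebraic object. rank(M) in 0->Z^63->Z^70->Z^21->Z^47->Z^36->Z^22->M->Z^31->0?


Alt sum=0:
(-1)^0*63 + (-1)^1*70 + (-1)^2*21 + (-1)^3*47 + (-1)^4*36 + (-1)^5*22 + (-1)^6*? + (-1)^7*31=0
rank(M)=50


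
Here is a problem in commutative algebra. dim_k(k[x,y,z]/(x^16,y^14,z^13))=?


Basis: x^iy^jz^k, i<16,j<14,k<13
16*14*13=2912


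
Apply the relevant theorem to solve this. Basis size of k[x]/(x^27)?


Basis: 1,x,...,x^26
dim=27


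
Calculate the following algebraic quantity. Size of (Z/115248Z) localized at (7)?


7-primary part: 115248=7^4*48
Size=7^4=2401


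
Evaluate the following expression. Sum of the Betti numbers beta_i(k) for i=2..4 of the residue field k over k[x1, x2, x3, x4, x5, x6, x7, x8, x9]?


Koszul resolution: beta_i(k)=C(n,i), n=9
C(9,2)=36, C(9,3)=84, C(9,4)=126
Sum=246


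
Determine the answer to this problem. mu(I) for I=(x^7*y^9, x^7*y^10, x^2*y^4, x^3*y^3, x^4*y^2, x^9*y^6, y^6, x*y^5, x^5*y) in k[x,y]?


Remove redundant (divisible by others).
x^9*y^6 redundant.
x^7*y^9 redundant.
x^7*y^10 redundant.
Min: x^5*y, x^4*y^2, x^3*y^3, x^2*y^4, x*y^5, y^6
Count=6


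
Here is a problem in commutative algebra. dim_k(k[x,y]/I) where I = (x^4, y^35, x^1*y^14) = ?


k[x,y]/I, I = (x^4, y^35, x^1*y^14)
Rect: 4x35=140. Corner: (4-1)x(35-14)=63.
dim = 140-63 = 77


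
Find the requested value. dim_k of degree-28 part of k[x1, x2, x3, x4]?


C(d+n-1,n-1)=C(31,3)=4495


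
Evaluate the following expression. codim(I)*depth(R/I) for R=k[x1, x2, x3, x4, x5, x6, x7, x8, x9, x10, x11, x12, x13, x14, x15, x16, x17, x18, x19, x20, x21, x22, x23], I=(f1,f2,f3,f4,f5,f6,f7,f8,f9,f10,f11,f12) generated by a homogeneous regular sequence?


codim=12, depth=dim(R/I)=23-12=11
Product=12*11=132


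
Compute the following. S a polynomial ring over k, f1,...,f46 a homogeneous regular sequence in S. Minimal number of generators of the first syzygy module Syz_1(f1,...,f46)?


Regular sequence => Koszul complex is the minimal free resolution.
Syz_1 minimally generated by Koszul relations f_i*e_j - f_j*e_i (i<j): mu(Syz_1) = beta_2 = C(m,2) = m(m-1)/2
m=46
46*45/2 = 1035


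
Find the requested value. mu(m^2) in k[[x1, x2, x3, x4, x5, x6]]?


C(n+d-1,d)=C(7,2)=21


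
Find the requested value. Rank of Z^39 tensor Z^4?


rank(M(x)N) = rank(M)*rank(N)
39*4 = 156


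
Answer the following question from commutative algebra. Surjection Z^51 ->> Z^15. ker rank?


rank(ker) = 51-15 = 36


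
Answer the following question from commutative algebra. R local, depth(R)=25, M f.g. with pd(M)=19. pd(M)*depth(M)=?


pd+depth=25
depth=25-19=6
pd*depth=19*6=114


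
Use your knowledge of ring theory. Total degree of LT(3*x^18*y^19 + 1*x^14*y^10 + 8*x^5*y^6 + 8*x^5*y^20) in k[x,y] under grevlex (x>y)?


LT: 3*x^18*y^19
deg_x=18, deg_y=19
Total=18+19=37


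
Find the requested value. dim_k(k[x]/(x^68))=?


Basis: 1,x,...,x^67
dim=68


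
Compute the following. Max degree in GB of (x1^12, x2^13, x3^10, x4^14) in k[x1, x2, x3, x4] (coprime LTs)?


Pure powers, coprime LTs => already GB.
Degrees: 12, 13, 10, 14
Max=14


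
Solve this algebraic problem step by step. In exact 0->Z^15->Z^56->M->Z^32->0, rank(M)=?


Alt sum=0:
(-1)^0*15 + (-1)^1*56 + (-1)^2*? + (-1)^3*32=0
rank(M)=73


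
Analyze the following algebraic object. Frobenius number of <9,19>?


gcd(9,19)=1 => F=ab-a-b=9*19-9-19=171-28=143


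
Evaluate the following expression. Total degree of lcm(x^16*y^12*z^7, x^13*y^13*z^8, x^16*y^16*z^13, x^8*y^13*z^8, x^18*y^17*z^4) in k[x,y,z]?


lcm = componentwise max:
x: max(16,13,16,8,18)=18
y: max(12,13,16,13,17)=17
z: max(7,8,13,8,4)=13
Total=18+17+13=48


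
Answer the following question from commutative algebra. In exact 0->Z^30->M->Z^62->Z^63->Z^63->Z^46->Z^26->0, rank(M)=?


Alt sum=0:
(-1)^0*30 + (-1)^1*? + (-1)^2*62 + (-1)^3*63 + (-1)^4*63 + (-1)^5*46 + (-1)^6*26=0
rank(M)=72


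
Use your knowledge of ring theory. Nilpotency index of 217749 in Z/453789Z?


217749^k mod 453789:
k=1: 217749
k=2: 29547
k=3: 9261
k=4: 388962
k=5: 0
First zero at k = 5


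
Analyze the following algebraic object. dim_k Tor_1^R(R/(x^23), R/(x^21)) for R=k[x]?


Tor_1(R/I,R/J)=(I cap J)/IJ=(x^23)/(x^44)
dim=44-23=min(23,21)=21


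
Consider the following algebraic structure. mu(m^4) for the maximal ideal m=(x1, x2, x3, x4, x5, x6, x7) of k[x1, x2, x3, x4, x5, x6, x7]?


Graded Nakayama: mu(m^d) = dim_k (m^d/m^(d+1)) = #degree-4 monomials in 7 vars
C(n+d-1,d)=C(10,4)=210


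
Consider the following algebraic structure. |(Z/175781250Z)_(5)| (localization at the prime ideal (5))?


5-primary part: 175781250=5^10*18
Size=5^10=9765625


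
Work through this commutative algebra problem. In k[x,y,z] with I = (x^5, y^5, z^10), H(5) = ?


Need i<5, j<5, k<10 with i+j+k=5.
For each i, j ranges over max(0,5-i-9)..min(4,5-i):
  i=0: j in [0,4] -> 5
  i=1: j in [0,4] -> 5
  i=2: j in [0,3] -> 4
  i=3: j in [0,2] -> 3
  i=4: j in [0,1] -> 2
H(5) = 5+5+4+3+2 = 19


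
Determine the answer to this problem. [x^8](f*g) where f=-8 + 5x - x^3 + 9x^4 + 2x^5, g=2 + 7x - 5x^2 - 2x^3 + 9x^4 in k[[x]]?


[x^8] = sum a_i*b_j, i+j=8
  9*9=81
  2*-2=-4
Sum=77


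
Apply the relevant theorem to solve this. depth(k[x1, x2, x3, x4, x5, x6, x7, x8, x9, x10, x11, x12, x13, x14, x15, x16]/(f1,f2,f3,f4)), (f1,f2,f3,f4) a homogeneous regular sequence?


depth(R)=16
depth(R/I)=16-4=12


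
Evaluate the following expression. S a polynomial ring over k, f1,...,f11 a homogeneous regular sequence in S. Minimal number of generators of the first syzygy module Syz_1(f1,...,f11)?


Regular sequence => Koszul complex is the minimal free resolution.
Syz_1 minimally generated by Koszul relations f_i*e_j - f_j*e_i (i<j): mu(Syz_1) = beta_2 = C(m,2) = m(m-1)/2
m=11
11*10/2 = 55


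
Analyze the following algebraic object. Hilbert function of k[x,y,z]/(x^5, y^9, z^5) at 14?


Need i<5, j<9, k<5 with i+j+k=14.
For each i, j ranges over max(0,14-i-4)..min(8,14-i):
  i=0: j in [10,8] -> 0
  i=1: j in [9,8] -> 0
  i=2: j in [8,8] -> 1
  i=3: j in [7,8] -> 2
  i=4: j in [6,8] -> 3
H(14) = 0+0+1+2+3 = 6


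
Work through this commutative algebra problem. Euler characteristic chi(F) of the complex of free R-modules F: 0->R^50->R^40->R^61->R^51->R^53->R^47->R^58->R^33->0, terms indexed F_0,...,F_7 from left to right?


chi = sum (-1)^i * rank:
(-1)^0*50=50
(-1)^1*40=-40
(-1)^2*61=61
(-1)^3*51=-51
(-1)^4*53=53
(-1)^5*47=-47
(-1)^6*58=58
(-1)^7*33=-33
chi=51


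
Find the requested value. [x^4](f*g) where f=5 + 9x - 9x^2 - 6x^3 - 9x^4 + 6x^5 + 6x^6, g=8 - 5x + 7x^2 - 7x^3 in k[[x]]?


[x^4] = sum a_i*b_j, i+j=4
  9*-7=-63
  -9*7=-63
  -6*-5=30
  -9*8=-72
Sum=-168


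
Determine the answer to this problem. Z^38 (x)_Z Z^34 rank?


rank(M(x)N) = rank(M)*rank(N)
38*34 = 1292


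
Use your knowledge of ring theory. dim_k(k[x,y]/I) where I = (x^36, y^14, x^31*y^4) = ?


k[x,y]/I, I = (x^36, y^14, x^31*y^4)
Rect: 36x14=504. Corner: (36-31)x(14-4)=50.
dim = 504-50 = 454


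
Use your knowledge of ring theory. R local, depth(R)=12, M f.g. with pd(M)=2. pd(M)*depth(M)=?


pd+depth=12
depth=12-2=10
pd*depth=2*10=20


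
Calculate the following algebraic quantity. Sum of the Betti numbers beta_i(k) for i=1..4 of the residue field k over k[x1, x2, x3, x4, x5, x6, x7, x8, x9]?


Koszul resolution: beta_i(k)=C(n,i), n=9
C(9,1)=9, C(9,2)=36, C(9,3)=84, C(9,4)=126
Sum=255


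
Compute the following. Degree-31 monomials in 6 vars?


C(d+n-1,n-1)=C(36,5)=376992


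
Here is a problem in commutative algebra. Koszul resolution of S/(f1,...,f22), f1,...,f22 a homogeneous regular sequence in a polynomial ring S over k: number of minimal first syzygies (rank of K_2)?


Regular sequence => Koszul complex is the minimal free resolution.
Syz_1 minimally generated by Koszul relations f_i*e_j - f_j*e_i (i<j): mu(Syz_1) = beta_2 = C(m,2) = m(m-1)/2
m=22
22*21/2 = 231


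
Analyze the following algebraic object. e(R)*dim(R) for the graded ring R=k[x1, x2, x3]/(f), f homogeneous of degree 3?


e(R)=deg(f)=3, dim(R)=3-1=2
e*dim=3*2=6


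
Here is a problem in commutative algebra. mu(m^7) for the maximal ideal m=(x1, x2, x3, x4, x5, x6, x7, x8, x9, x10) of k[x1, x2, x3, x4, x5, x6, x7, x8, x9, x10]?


Graded Nakayama: mu(m^d) = dim_k (m^d/m^(d+1)) = #degree-7 monomials in 10 vars
C(n+d-1,d)=C(16,7)=11440


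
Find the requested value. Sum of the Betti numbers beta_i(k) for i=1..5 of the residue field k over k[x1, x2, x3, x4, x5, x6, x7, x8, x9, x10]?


Koszul resolution: beta_i(k)=C(n,i), n=10
C(10,1)=10, C(10,2)=45, C(10,3)=120, C(10,4)=210, C(10,5)=252
Sum=637


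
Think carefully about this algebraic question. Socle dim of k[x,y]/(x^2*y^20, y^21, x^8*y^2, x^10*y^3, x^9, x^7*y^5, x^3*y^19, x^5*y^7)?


Socle = ann(m) = span of standard monomials u with x*u, y*u in I (staircase corners).
Redundant generators: x^10*y^3
Minimal generators: x^9, x^8*y^2, x^7*y^5, x^5*y^7, x^3*y^19, x^2*y^20, y^21
Corners: xy^20, x^2y^19, x^4y^18, x^6y^6, x^7y^4, x^8y
Socle dim=6


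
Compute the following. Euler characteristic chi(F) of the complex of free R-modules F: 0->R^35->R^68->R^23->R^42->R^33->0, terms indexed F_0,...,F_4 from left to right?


chi = sum (-1)^i * rank:
(-1)^0*35=35
(-1)^1*68=-68
(-1)^2*23=23
(-1)^3*42=-42
(-1)^4*33=33
chi=-19


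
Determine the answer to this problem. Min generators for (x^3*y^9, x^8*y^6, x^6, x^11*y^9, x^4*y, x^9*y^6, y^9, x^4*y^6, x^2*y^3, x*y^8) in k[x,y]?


Remove redundant (divisible by others).
x^8*y^6 redundant.
x^4*y^6 redundant.
x^3*y^9 redundant.
x^9*y^6 redundant.
x^11*y^9 redundant.
Min: x^6, x^4*y, x^2*y^3, x*y^8, y^9
Count=5


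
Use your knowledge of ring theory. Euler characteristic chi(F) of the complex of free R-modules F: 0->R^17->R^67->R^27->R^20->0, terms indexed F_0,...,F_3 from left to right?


chi = sum (-1)^i * rank:
(-1)^0*17=17
(-1)^1*67=-67
(-1)^2*27=27
(-1)^3*20=-20
chi=-43


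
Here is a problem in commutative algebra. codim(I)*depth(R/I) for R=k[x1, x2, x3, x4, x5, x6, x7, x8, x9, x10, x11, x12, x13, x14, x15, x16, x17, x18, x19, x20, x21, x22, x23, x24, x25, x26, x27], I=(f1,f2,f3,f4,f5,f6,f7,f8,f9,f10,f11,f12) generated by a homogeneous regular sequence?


codim=12, depth=dim(R/I)=27-12=15
Product=12*15=180


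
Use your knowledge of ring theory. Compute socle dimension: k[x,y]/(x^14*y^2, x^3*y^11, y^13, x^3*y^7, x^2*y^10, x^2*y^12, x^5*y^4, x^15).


Socle = ann(m) = span of standard monomials u with x*u, y*u in I (staircase corners).
Redundant generators: x^3*y^11, x^2*y^12
Minimal generators: x^15, x^14*y^2, x^5*y^4, x^3*y^7, x^2*y^10, y^13
Corners: xy^12, x^2y^9, x^4y^6, x^13y^3, x^14y
Socle dim=5


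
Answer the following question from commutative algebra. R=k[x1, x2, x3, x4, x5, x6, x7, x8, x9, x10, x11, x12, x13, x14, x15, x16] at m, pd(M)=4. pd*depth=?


pd+depth=16
depth=16-4=12
pd*depth=4*12=48


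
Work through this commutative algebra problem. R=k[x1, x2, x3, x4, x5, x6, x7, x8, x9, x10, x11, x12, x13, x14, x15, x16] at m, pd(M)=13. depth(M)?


pd+depth=depth(R)=16
depth=16-13=3


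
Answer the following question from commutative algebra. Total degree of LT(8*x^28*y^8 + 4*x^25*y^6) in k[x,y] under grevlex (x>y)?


LT: 8*x^28*y^8
deg_x=28, deg_y=8
Total=28+8=36


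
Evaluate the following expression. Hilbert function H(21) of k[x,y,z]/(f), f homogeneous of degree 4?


C(23,2)-C(19,2)=253-171=82


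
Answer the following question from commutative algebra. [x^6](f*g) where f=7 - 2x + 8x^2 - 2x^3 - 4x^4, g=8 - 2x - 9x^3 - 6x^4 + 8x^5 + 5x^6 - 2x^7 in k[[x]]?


[x^6] = sum a_i*b_j, i+j=6
  7*5=35
  -2*8=-16
  8*-6=-48
  -2*-9=18
Sum=-11


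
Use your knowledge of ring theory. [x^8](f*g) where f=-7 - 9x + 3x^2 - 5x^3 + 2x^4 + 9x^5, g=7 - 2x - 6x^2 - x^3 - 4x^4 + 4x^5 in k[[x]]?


[x^8] = sum a_i*b_j, i+j=8
  -5*4=-20
  2*-4=-8
  9*-1=-9
Sum=-37


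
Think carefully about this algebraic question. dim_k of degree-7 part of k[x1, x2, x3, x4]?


C(d+n-1,n-1)=C(10,3)=120


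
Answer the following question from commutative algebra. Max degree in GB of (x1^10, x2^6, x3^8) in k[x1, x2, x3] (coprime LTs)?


Pure powers, coprime LTs => already GB.
Degrees: 10, 6, 8
Max=10


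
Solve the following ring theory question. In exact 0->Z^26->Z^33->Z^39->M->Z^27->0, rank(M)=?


Alt sum=0:
(-1)^0*26 + (-1)^1*33 + (-1)^2*39 + (-1)^3*? + (-1)^4*27=0
rank(M)=59


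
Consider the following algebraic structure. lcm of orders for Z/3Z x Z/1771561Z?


Exponent = lcm of the cyclic orders; pairwise coprime => product.
3^1*11^6=3*1771561=5314683


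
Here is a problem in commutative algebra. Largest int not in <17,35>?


gcd(17,35)=1 => F=ab-a-b=17*35-17-35=595-52=543


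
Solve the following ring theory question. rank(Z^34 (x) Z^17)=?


rank(M(x)N) = rank(M)*rank(N)
34*17 = 578


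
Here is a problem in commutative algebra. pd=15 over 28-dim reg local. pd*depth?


pd+depth=28
depth=28-15=13
pd*depth=15*13=195


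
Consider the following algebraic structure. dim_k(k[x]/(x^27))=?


Basis: 1,x,...,x^26
dim=27


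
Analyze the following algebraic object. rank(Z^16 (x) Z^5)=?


rank(M(x)N) = rank(M)*rank(N)
16*5 = 80


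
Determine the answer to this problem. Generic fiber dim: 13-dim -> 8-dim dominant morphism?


dim(fiber)=dim(X)-dim(Y)=13-8=5


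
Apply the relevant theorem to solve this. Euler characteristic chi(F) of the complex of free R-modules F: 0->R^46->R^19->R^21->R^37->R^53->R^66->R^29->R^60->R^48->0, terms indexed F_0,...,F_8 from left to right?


chi = sum (-1)^i * rank:
(-1)^0*46=46
(-1)^1*19=-19
(-1)^2*21=21
(-1)^3*37=-37
(-1)^4*53=53
(-1)^5*66=-66
(-1)^6*29=29
(-1)^7*60=-60
(-1)^8*48=48
chi=15


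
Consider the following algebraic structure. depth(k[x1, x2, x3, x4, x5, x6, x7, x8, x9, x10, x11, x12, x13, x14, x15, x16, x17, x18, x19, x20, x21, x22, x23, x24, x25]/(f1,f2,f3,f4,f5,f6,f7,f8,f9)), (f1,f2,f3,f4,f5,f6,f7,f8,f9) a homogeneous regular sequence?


depth(R)=25
depth(R/I)=25-9=16


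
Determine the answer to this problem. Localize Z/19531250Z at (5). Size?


5-primary part: 19531250=5^10*2
Size=5^10=9765625


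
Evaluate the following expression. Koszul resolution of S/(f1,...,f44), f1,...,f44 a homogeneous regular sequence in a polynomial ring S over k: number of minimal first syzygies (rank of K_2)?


Regular sequence => Koszul complex is the minimal free resolution.
Syz_1 minimally generated by Koszul relations f_i*e_j - f_j*e_i (i<j): mu(Syz_1) = beta_2 = C(m,2) = m(m-1)/2
m=44
44*43/2 = 946


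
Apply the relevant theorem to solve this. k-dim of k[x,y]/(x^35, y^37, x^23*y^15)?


k[x,y]/I, I = (x^35, y^37, x^23*y^15)
Rect: 35x37=1295. Corner: (35-23)x(37-15)=264.
dim = 1295-264 = 1031


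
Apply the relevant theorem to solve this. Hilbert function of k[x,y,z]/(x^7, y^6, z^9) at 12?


Need i<7, j<6, k<9 with i+j+k=12.
For each i, j ranges over max(0,12-i-8)..min(5,12-i):
  i=0: j in [4,5] -> 2
  i=1: j in [3,5] -> 3
  i=2: j in [2,5] -> 4
  i=3: j in [1,5] -> 5
  i=4: j in [0,5] -> 6
  i=5: j in [0,5] -> 6
  i=6: j in [0,5] -> 6
H(12) = 2+3+4+5+6+6+6 = 32


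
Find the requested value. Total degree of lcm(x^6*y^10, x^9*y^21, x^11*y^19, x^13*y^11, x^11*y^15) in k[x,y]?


lcm = componentwise max:
x: max(6,9,11,13,11)=13
y: max(10,21,19,11,15)=21
Total=13+21=34


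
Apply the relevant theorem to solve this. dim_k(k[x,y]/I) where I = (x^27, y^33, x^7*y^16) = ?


k[x,y]/I, I = (x^27, y^33, x^7*y^16)
Rect: 27x33=891. Corner: (27-7)x(33-16)=340.
dim = 891-340 = 551


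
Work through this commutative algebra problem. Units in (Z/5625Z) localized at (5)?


Local ring = Z/625Z.
phi(625) = 5^3*(5-1) = 500


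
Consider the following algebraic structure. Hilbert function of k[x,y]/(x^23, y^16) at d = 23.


k[x,y], I = (x^23, y^16), d = 23
Need i < 23 and d-i < 16.
Range: 8 <= i <= 22.
H(23) = 15


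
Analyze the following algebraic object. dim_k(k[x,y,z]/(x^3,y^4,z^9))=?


Basis: x^iy^jz^k, i<3,j<4,k<9
3*4*9=108


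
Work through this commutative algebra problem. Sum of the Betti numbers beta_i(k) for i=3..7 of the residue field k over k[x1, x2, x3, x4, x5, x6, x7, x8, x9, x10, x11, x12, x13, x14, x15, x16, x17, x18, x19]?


Koszul resolution: beta_i(k)=C(n,i), n=19
C(19,3)=969, C(19,4)=3876, C(19,5)=11628, C(19,6)=27132, C(19,7)=50388
Sum=93993


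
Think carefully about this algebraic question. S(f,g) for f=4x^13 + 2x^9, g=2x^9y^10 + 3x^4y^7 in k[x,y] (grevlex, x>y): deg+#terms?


LT(f)=4x^13, LT(g)=2x^9y^10
lcm(LM)=x^13y^10
S(f,g) (scaled by 8 to clear denominators) = 2y^10*f - 4x^4*g = 4x^9y^10 - 12x^8y^7
2 terms, deg 19.
19+2=21


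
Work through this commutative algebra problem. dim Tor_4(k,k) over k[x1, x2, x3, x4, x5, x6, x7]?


Koszul: C(n,i)=C(7,4)=35


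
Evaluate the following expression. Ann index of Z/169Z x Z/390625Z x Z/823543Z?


Exponent = lcm of the cyclic orders; pairwise coprime => product.
13^2*5^8*7^7=169*390625*823543=54366705859375


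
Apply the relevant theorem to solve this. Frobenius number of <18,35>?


gcd(18,35)=1 => F=ab-a-b=18*35-18-35=630-53=577


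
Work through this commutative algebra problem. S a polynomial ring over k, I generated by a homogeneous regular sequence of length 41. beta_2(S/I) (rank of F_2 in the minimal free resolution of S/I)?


Regular sequence => Koszul complex is the minimal free resolution.
Syz_1 minimally generated by Koszul relations f_i*e_j - f_j*e_i (i<j): mu(Syz_1) = beta_2 = C(m,2) = m(m-1)/2
m=41
41*40/2 = 820


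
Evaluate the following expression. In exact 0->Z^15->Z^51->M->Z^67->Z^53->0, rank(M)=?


Alt sum=0:
(-1)^0*15 + (-1)^1*51 + (-1)^2*? + (-1)^3*67 + (-1)^4*53=0
rank(M)=50


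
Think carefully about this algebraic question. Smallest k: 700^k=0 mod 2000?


700^k mod 2000:
k=1: 700
k=2: 0
First zero at k = 2


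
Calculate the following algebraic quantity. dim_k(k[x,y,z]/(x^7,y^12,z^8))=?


Basis: x^iy^jz^k, i<7,j<12,k<8
7*12*8=672


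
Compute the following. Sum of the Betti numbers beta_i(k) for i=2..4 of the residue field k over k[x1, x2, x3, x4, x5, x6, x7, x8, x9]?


Koszul resolution: beta_i(k)=C(n,i), n=9
C(9,2)=36, C(9,3)=84, C(9,4)=126
Sum=246


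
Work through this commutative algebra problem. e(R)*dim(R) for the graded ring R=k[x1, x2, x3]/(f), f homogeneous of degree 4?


e(R)=deg(f)=4, dim(R)=3-1=2
e*dim=4*2=8


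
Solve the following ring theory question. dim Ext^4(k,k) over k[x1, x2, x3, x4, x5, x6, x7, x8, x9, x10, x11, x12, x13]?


C(n,i)=C(13,4)=715


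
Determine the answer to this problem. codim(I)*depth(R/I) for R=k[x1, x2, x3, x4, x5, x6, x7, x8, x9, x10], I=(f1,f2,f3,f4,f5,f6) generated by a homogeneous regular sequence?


codim=6, depth=dim(R/I)=10-6=4
Product=6*4=24


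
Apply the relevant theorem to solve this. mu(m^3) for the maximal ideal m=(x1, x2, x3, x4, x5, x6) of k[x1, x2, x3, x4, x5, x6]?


Graded Nakayama: mu(m^d) = dim_k (m^d/m^(d+1)) = #degree-3 monomials in 6 vars
C(n+d-1,d)=C(8,3)=56


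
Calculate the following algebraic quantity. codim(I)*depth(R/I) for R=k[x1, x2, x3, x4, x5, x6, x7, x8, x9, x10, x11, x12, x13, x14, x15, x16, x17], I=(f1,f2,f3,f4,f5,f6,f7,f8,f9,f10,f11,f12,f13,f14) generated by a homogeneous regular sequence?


codim=14, depth=dim(R/I)=17-14=3
Product=14*3=42


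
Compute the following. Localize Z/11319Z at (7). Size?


7-primary part: 11319=7^3*33
Size=7^3=343


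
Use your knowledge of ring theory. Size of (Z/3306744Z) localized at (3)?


3-primary part: 3306744=3^10*56
Size=3^10=59049


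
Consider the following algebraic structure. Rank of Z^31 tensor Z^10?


rank(M(x)N) = rank(M)*rank(N)
31*10 = 310


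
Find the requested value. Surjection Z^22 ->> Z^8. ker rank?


rank(ker) = 22-8 = 14


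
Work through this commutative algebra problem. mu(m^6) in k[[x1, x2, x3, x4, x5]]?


C(n+d-1,d)=C(10,6)=210


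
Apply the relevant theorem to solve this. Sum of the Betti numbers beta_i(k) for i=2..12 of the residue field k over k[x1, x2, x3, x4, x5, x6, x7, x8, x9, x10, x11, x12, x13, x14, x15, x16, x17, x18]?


Koszul resolution: beta_i(k)=C(n,i), n=18
C(18,2)=153, C(18,3)=816, C(18,4)=3060, C(18,5)=8568, C(18,6)=18564, C(18,7)=31824, C(18,8)=43758, C(18,9)=48620, C(18,10)=43758, C(18,11)=31824, C(18,12)=18564
Sum=249509


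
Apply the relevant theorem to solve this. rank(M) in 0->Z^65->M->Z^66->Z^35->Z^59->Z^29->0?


Alt sum=0:
(-1)^0*65 + (-1)^1*? + (-1)^2*66 + (-1)^3*35 + (-1)^4*59 + (-1)^5*29=0
rank(M)=126


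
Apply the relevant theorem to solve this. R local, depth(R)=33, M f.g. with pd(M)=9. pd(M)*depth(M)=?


pd+depth=33
depth=33-9=24
pd*depth=9*24=216


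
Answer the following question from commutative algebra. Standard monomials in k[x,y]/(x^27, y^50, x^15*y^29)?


k[x,y]/I, I = (x^27, y^50, x^15*y^29)
Rect: 27x50=1350. Corner: (27-15)x(50-29)=252.
dim = 1350-252 = 1098


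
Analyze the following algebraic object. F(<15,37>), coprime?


gcd(15,37)=1 => F=ab-a-b=15*37-15-37=555-52=503


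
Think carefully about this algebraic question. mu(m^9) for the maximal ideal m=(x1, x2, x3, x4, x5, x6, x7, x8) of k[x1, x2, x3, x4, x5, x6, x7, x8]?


Graded Nakayama: mu(m^d) = dim_k (m^d/m^(d+1)) = #degree-9 monomials in 8 vars
C(n+d-1,d)=C(16,9)=11440


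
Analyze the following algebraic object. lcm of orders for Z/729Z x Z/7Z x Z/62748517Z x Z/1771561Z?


Exponent = lcm of the cyclic orders; pairwise coprime => product.
3^6*7^1*13^7*11^6=729*7*62748517*1771561=567263898654263811


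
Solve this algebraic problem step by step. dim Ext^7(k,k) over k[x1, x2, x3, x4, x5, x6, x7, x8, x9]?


C(n,i)=C(9,7)=36


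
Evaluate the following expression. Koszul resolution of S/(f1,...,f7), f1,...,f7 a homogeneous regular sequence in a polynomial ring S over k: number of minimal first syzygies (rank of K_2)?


Regular sequence => Koszul complex is the minimal free resolution.
Syz_1 minimally generated by Koszul relations f_i*e_j - f_j*e_i (i<j): mu(Syz_1) = beta_2 = C(m,2) = m(m-1)/2
m=7
7*6/2 = 21


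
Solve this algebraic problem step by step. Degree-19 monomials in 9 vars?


C(d+n-1,n-1)=C(27,8)=2220075


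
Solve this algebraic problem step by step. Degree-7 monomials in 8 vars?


C(d+n-1,n-1)=C(14,7)=3432


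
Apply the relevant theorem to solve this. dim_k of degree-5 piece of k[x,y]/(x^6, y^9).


k[x,y], I = (x^6, y^9), d = 5
Need i < 6 and d-i < 9.
Range: 0 <= i <= 5.
H(5) = 6


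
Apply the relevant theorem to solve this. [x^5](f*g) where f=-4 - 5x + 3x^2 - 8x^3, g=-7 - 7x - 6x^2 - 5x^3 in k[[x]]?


[x^5] = sum a_i*b_j, i+j=5
  3*-5=-15
  -8*-6=48
Sum=33


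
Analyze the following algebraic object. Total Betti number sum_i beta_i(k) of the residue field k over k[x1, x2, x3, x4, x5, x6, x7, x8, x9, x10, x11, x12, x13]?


Koszul resolution: beta_i(k)=C(n,i), n=13
sum_i C(13,i) = 2^13 = 8192


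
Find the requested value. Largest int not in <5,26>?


gcd(5,26)=1 => F=ab-a-b=5*26-5-26=130-31=99


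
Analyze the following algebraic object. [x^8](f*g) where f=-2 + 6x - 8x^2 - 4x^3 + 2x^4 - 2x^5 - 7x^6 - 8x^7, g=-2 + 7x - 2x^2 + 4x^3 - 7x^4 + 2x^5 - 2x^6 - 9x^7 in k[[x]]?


[x^8] = sum a_i*b_j, i+j=8
  6*-9=-54
  -8*-2=16
  -4*2=-8
  2*-7=-14
  -2*4=-8
  -7*-2=14
  -8*7=-56
Sum=-110


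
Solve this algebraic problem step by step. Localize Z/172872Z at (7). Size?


7-primary part: 172872=7^4*72
Size=7^4=2401


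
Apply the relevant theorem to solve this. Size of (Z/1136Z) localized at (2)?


2-primary part: 1136=2^4*71
Size=2^4=16


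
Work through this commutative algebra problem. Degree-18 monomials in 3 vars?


C(d+n-1,n-1)=C(20,2)=190


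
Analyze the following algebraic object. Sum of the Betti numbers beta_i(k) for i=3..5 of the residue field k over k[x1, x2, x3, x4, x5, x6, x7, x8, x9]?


Koszul resolution: beta_i(k)=C(n,i), n=9
C(9,3)=84, C(9,4)=126, C(9,5)=126
Sum=336


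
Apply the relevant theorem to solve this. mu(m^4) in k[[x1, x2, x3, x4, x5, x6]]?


C(n+d-1,d)=C(9,4)=126


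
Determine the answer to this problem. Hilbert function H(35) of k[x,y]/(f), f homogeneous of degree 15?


H(t)=d for t>=d-1.
d=15, t=35
H(35)=15


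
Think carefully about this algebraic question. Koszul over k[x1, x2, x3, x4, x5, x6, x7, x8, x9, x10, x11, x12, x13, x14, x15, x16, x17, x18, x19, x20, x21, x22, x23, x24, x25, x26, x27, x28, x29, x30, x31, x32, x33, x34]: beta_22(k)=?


C(n,i)=C(34,22)=548354040


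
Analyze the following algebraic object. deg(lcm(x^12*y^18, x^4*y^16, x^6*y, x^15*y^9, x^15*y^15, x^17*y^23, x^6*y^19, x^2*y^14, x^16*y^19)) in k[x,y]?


lcm = componentwise max:
x: max(12,4,6,15,15,17,6,2,16)=17
y: max(18,16,1,9,15,23,19,14,19)=23
Total=17+23=40


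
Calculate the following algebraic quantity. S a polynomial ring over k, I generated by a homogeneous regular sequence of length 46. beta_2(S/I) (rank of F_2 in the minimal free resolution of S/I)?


Regular sequence => Koszul complex is the minimal free resolution.
Syz_1 minimally generated by Koszul relations f_i*e_j - f_j*e_i (i<j): mu(Syz_1) = beta_2 = C(m,2) = m(m-1)/2
m=46
46*45/2 = 1035


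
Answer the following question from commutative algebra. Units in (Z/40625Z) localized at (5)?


Local ring = Z/3125Z.
phi(3125) = 5^4*(5-1) = 2500


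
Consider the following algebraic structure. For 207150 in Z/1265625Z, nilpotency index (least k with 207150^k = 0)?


207150^k mod 1265625:
k=1: 207150
k=2: 106875
k=3: 843750
k=4: 0
First zero at k = 4


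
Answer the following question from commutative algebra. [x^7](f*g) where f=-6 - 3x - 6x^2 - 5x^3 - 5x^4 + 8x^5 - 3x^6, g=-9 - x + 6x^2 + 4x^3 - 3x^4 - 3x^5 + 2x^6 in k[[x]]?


[x^7] = sum a_i*b_j, i+j=7
  -3*2=-6
  -6*-3=18
  -5*-3=15
  -5*4=-20
  8*6=48
  -3*-1=3
Sum=58


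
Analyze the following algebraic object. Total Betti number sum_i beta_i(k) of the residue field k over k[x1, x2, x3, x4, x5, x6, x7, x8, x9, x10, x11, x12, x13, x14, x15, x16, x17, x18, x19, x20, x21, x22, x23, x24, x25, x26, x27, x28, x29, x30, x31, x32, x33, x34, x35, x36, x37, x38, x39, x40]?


Koszul resolution: beta_i(k)=C(n,i), n=40
sum_i C(40,i) = 2^40 = 1099511627776


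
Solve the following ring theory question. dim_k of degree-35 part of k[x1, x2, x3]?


C(d+n-1,n-1)=C(37,2)=666


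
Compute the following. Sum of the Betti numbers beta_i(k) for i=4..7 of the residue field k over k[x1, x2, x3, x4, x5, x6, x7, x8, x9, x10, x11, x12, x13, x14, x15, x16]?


Koszul resolution: beta_i(k)=C(n,i), n=16
C(16,4)=1820, C(16,5)=4368, C(16,6)=8008, C(16,7)=11440
Sum=25636


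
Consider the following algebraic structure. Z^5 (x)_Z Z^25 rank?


rank(M(x)N) = rank(M)*rank(N)
5*25 = 125


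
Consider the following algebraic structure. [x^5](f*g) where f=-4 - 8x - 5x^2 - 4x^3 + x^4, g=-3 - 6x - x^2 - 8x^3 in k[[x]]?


[x^5] = sum a_i*b_j, i+j=5
  -5*-8=40
  -4*-1=4
  1*-6=-6
Sum=38


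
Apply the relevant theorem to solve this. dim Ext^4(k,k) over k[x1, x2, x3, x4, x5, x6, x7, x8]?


C(n,i)=C(8,4)=70


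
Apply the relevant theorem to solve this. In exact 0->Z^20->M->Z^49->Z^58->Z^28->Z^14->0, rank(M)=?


Alt sum=0:
(-1)^0*20 + (-1)^1*? + (-1)^2*49 + (-1)^3*58 + (-1)^4*28 + (-1)^5*14=0
rank(M)=25


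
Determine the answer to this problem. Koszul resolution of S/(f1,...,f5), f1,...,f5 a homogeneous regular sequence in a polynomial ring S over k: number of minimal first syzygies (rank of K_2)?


Regular sequence => Koszul complex is the minimal free resolution.
Syz_1 minimally generated by Koszul relations f_i*e_j - f_j*e_i (i<j): mu(Syz_1) = beta_2 = C(m,2) = m(m-1)/2
m=5
5*4/2 = 10


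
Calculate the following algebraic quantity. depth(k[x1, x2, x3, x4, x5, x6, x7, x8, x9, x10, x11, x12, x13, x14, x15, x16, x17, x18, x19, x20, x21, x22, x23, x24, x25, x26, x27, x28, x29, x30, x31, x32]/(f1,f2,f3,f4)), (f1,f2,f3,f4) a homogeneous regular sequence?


depth(R)=32
depth(R/I)=32-4=28


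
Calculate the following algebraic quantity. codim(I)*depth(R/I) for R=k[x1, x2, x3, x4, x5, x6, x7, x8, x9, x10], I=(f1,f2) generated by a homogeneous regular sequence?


codim=2, depth=dim(R/I)=10-2=8
Product=2*8=16


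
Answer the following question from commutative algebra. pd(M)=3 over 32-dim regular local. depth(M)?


pd+depth=depth(R)=32
depth=32-3=29


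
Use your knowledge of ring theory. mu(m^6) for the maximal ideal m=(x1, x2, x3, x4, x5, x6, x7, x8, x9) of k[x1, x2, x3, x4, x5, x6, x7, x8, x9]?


Graded Nakayama: mu(m^d) = dim_k (m^d/m^(d+1)) = #degree-6 monomials in 9 vars
C(n+d-1,d)=C(14,6)=3003


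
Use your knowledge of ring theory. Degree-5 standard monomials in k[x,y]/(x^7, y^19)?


k[x,y], I = (x^7, y^19), d = 5
Need i < 7 and d-i < 19.
Range: 0 <= i <= 5.
H(5) = 6


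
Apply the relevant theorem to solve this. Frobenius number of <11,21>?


gcd(11,21)=1 => F=ab-a-b=11*21-11-21=231-32=199


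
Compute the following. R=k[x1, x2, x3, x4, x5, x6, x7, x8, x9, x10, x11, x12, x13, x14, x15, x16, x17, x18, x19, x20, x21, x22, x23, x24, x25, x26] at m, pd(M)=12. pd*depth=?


pd+depth=26
depth=26-12=14
pd*depth=12*14=168


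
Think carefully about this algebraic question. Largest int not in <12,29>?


gcd(12,29)=1 => F=ab-a-b=12*29-12-29=348-41=307


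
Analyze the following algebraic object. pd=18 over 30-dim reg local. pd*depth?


pd+depth=30
depth=30-18=12
pd*depth=18*12=216


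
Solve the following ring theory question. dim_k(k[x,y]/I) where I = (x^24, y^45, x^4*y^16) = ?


k[x,y]/I, I = (x^24, y^45, x^4*y^16)
Rect: 24x45=1080. Corner: (24-4)x(45-16)=580.
dim = 1080-580 = 500


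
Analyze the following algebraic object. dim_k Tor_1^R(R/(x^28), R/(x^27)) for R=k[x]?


Tor_1(R/I,R/J)=(I cap J)/IJ=(x^28)/(x^55)
dim=55-28=min(28,27)=27


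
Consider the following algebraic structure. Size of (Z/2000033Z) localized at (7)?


7-primary part: 2000033=7^6*17
Size=7^6=117649


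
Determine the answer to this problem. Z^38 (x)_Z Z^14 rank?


rank(M(x)N) = rank(M)*rank(N)
38*14 = 532


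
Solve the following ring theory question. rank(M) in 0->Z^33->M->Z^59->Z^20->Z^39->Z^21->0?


Alt sum=0:
(-1)^0*33 + (-1)^1*? + (-1)^2*59 + (-1)^3*20 + (-1)^4*39 + (-1)^5*21=0
rank(M)=90


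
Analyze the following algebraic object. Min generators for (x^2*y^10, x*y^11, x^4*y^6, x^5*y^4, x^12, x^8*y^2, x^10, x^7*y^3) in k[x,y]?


Remove redundant (divisible by others).
x^12 redundant.
Min: x^10, x^8*y^2, x^7*y^3, x^5*y^4, x^4*y^6, x^2*y^10, x*y^11
Count=7


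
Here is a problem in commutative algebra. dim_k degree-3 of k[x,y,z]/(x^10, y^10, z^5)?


Need i<10, j<10, k<5 with i+j+k=3.
For each i, j ranges over max(0,3-i-4)..min(9,3-i):
  i=0: j in [0,3] -> 4
  i=1: j in [0,2] -> 3
  i=2: j in [0,1] -> 2
  i=3: j in [0,0] -> 1
H(3) = 4+3+2+1 = 10


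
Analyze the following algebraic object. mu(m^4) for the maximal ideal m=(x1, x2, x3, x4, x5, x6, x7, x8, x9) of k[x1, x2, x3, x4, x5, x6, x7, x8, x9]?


Graded Nakayama: mu(m^d) = dim_k (m^d/m^(d+1)) = #degree-4 monomials in 9 vars
C(n+d-1,d)=C(12,4)=495


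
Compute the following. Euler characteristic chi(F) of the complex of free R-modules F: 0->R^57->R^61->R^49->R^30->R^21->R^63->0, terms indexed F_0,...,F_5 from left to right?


chi = sum (-1)^i * rank:
(-1)^0*57=57
(-1)^1*61=-61
(-1)^2*49=49
(-1)^3*30=-30
(-1)^4*21=21
(-1)^5*63=-63
chi=-27


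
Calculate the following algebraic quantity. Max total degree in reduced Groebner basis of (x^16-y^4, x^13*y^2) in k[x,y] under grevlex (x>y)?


LT(f1)=x^16, LT(f2)=x^13y^2, lcm=x^16y^2
S(f1,f2) = y^2*f1 - x^3*f2 = -y^6
Reduced GB = {f1, f2, y^6}; degrees 16, 15, 6
Max = 16


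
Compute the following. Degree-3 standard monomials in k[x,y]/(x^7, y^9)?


k[x,y], I = (x^7, y^9), d = 3
Need i < 7 and d-i < 9.
Range: 0 <= i <= 3.
H(3) = 4


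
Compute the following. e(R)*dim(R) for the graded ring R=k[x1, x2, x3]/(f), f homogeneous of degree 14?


e(R)=deg(f)=14, dim(R)=3-1=2
e*dim=14*2=28
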